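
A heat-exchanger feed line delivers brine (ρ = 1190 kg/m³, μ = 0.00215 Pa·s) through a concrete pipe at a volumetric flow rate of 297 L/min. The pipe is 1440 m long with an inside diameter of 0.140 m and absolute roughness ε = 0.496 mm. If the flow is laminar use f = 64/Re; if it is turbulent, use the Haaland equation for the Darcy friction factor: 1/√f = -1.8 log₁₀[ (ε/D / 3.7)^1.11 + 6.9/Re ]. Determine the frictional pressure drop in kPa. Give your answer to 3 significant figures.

ΔP ≈ 19.8 kPa

Q = 297 L/min = 297/60000 = 0.00495 m³/s.
Cross-sectional area A = πD²/4 = π(0.14)²/4 = 0.01539 m²; mean velocity V = Q/A = 0.00495/0.01539 = 0.3216 m/s.
Reynolds number Re = ρVD/μ = 1190 · 0.3216 · 0.14 / 0.00215 = 2.492e+04.
Re > 4000 → turbulent. Relative roughness ε/D = 0.000496/0.14 = 0.00354. Haaland: 1/√f = -1.8 log₁₀[(0.00354/3.7)^1.11 + 6.9/2.492e+04] = -1.8 log₁₀[0.000446 + 0.000277] = 5.654, so f = 0.03128.
Darcy-Weisbach: ΔP = f(L/D)(ρV²/2) = 0.03128·(1440/0.14)·(1190·0.3216²/2) = 0.03128·1.029e+04·61.52 = 1.98e+04 Pa.
ΔP = 1.98e+04 Pa = 19.8 kPa.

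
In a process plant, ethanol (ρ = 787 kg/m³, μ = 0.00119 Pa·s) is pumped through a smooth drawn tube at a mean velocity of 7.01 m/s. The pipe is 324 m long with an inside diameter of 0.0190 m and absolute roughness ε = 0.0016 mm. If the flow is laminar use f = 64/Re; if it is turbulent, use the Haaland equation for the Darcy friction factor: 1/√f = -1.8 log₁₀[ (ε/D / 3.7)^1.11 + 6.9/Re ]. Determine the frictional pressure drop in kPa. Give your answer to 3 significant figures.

ΔP ≈ 6150 kPa

Reynolds number Re = ρVD/μ = 787 · 7.01 · 0.019 / 0.00119 = 8.808e+04.
Re > 4000 → turbulent. Relative roughness ε/D = 1.6e-06/0.019 = 8.42e-05. Haaland: 1/√f = -1.8 log₁₀[(8.42e-05/3.7)^1.11 + 6.9/8.808e+04] = -1.8 log₁₀[7.02e-06 + 7.83e-05] = 7.324, so f = 0.01864.
Darcy-Weisbach: ΔP = f(L/D)(ρV²/2) = 0.01864·(324/0.019)·(787·7.01²/2) = 0.01864·1.705e+04·1.934e+04 = 6.148e+06 Pa.
ΔP = 6.148e+06 Pa = 6150 kPa.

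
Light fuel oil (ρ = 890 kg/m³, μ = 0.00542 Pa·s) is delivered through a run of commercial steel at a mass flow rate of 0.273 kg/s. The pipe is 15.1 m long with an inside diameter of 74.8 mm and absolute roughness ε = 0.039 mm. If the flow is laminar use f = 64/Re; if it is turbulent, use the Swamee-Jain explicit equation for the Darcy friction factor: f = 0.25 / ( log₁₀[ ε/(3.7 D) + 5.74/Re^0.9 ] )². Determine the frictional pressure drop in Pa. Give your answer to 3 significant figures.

ΔP ≈ 32.7 Pa

A = πD²/4 = π(0.0748)²/4 = 0.004394 m²; mean velocity V = ṁ/(ρA) = 0.273/(890 · 0.004394) = 0.0698 m/s.
Reynolds number Re = ρVD/μ = 890 · 0.0698 · 0.0748 / 0.00542 = 857.4.
Re < 2300 → laminar flow, so f = 64/Re = 64/857.4 = 0.07465 (the turbulent correlation is not needed).
Darcy-Weisbach: ΔP = f(L/D)(ρV²/2) = 0.07465·(15.1/0.0748)·(890·0.0698²/2) = 0.07465·201.9·2.168 = 32.67 Pa.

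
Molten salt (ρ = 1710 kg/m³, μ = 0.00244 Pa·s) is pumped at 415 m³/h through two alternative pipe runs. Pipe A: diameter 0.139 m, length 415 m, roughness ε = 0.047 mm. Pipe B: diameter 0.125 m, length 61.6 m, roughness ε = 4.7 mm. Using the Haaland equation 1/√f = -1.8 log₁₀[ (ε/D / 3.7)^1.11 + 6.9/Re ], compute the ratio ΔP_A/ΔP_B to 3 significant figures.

ΔP_A/ΔP_B ≈ 1.01

Pipe A: V = Q/A = 0.1153/0.01517 = 7.597 m/s; Re = 7.4e+05; ε/D = 0.000338; Haaland → f = 0.01613; ΔP_A = f(L/D)(ρV²/2) = 2.376e+06 Pa.
Pipe B: V = Q/A = 0.1153/0.01227 = 9.394 m/s; Re = 8.229e+05; ε/D = 0.0376; Haaland → f = 0.0631; ΔP_B = f(L/D)(ρV²/2) = 2.346e+06 Pa.
ΔP_A/ΔP_B = 2.376e+06/2.346e+06 = 1.01.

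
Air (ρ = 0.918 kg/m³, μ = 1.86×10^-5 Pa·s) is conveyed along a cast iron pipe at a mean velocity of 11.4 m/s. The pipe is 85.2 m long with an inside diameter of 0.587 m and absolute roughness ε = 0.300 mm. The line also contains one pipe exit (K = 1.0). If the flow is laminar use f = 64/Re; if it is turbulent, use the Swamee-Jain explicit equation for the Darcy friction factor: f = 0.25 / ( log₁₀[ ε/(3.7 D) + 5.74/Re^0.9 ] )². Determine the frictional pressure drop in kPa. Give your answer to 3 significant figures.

ΔP ≈ 0.218 kPa

Reynolds number Re = ρVD/μ = 0.918 · 11.4 · 0.587 / 1.86e-05 = 3.303e+05.
Re > 4000 → turbulent. Relative roughness ε/D = 0.0003/0.587 = 0.000511. Swamee-Jain: f = 0.25/(log₁₀[0.000511/3.7 + 5.74/3.303e+05^0.9])² = 0.25/(log₁₀[0.000138 + 6.19e-05])² = 0.25/(-3.699)² = 0.01827.
Total minor-loss coefficient ΣK = 1·1 = 1.
ΔP = [f·L/D + ΣK]·(ρV²/2) = [0.01827·85.2/0.587 + 1]·(0.918·11.4²/2) = [2.652 + 1]·59.65 = 217.9 Pa.
ΔP = 217.9 Pa = 0.218 kPa.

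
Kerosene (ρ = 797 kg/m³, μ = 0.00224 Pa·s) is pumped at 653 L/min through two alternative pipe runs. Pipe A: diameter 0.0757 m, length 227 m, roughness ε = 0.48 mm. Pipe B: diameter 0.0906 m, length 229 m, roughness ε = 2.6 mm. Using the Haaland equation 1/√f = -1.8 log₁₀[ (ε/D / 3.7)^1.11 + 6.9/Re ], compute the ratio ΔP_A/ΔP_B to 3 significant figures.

Pipe A: V = Q/A = 0.01088/0.004501 = 2.418 m/s; Re = 6.513e+04; ε/D = 0.00634; Haaland → f = 0.03386; ΔP_A = f(L/D)(ρV²/2) = 2.366e+05 Pa.
Pipe B: V = Q/A = 0.01088/0.006447 = 1.688 m/s; Re = 5.442e+04; ε/D = 0.0287; Haaland → f = 0.05683; ΔP_B = f(L/D)(ρV²/2) = 1.631e+05 Pa.
ΔP_A/ΔP_B = 2.366e+05/1.631e+05 = 1.45.

ΔP_A/ΔP_B ≈ 1.45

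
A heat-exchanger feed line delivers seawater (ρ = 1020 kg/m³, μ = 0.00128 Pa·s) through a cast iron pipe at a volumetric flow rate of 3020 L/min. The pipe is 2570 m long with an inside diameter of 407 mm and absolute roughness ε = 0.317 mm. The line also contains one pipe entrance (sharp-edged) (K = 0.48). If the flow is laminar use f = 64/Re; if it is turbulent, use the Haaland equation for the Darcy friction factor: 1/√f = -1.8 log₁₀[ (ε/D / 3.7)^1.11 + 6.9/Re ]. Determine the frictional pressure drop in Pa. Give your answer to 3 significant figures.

ΔP ≈ 10000 Pa

Q = 3020 L/min = 3020/60000 = 0.05033 m³/s.
Cross-sectional area A = πD²/4 = π(0.407)²/4 = 0.1301 m²; mean velocity V = Q/A = 0.05033/0.1301 = 0.3869 m/s.
Reynolds number Re = ρVD/μ = 1020 · 0.3869 · 0.407 / 0.00128 = 1.255e+05.
Re > 4000 → turbulent. Relative roughness ε/D = 0.000317/0.407 = 0.000779. Haaland: 1/√f = -1.8 log₁₀[(0.000779/3.7)^1.11 + 6.9/1.255e+05] = -1.8 log₁₀[8.3e-05 + 5.5e-05] = 6.949, so f = 0.02071.
Total minor-loss coefficient ΣK = 1·0.48 = 0.48.
ΔP = [f·L/D + ΣK]·(ρV²/2) = [0.02071·2570/0.407 + 0.48]·(1020·0.3869²/2) = [130.8 + 0.48]·76.34 = 1.002e+04 Pa.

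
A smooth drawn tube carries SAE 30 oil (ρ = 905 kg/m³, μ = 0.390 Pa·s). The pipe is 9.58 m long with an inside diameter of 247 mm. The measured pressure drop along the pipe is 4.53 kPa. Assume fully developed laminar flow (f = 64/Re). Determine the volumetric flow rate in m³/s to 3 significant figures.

Q ≈ 0.111 m³/s

For laminar flow, f = 64/Re with Re = ρVD/μ, so Darcy-Weisbach reduces to ΔP = 32μLV/D². Solving for V: V = ΔP·D²/(32μL) = 4530·(0.247)²/(32·0.39·9.58) = 2.312 m/s.
Check: Re = ρVD/μ = 905·2.312·0.247/0.39 = 1325 < 2300, so the laminar assumption holds.
Q = V·A = 2.312·(π/4·0.247²) = 0.1108 m³/s = 0.111 m³/s.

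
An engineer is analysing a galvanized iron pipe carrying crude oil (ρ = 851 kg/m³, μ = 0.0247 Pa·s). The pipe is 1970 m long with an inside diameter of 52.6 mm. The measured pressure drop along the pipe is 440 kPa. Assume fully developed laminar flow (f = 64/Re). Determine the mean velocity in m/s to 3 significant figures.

V ≈ 0.782 m/s

For laminar flow, f = 64/Re with Re = ρVD/μ, so Darcy-Weisbach reduces to ΔP = 32μLV/D². Solving for V: V = ΔP·D²/(32μL) = 4.4e+05·(0.0526)²/(32·0.0247·1970) = 0.7818 m/s.
Check: Re = ρVD/μ = 851·0.7818·0.0526/0.0247 = 1417 < 2300, so the laminar assumption holds.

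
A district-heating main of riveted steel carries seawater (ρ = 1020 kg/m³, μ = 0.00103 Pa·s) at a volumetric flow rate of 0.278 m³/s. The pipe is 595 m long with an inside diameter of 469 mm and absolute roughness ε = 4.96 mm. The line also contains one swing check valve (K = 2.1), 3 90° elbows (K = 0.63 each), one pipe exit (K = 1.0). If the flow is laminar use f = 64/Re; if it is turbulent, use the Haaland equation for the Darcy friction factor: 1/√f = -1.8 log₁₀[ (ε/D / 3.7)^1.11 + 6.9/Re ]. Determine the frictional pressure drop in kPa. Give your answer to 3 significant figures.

Cross-sectional area A = πD²/4 = π(0.469)²/4 = 0.1728 m²; mean velocity V = Q/A = 0.278/0.1728 = 1.609 m/s.
Reynolds number Re = ρVD/μ = 1020 · 1.609 · 0.469 / 0.00103 = 7.474e+05.
Re > 4000 → turbulent. Relative roughness ε/D = 0.00496/0.469 = 0.0106. Haaland: 1/√f = -1.8 log₁₀[(0.0106/3.7)^1.11 + 6.9/7.474e+05] = -1.8 log₁₀[0.0015 + 9.23e-06] = 5.078, so f = 0.03878.
Total minor-loss coefficient ΣK = 1·2.1 + 3·0.63 + 1·1 = 4.99.
ΔP = [f·L/D + ΣK]·(ρV²/2) = [0.03878·595/0.469 + 4.99]·(1020·1.609²/2) = [49.2 + 4.99]·1321 = 7.157e+04 Pa.
ΔP = 7.157e+04 Pa = 71.6 kPa.

ΔP ≈ 71.6 kPa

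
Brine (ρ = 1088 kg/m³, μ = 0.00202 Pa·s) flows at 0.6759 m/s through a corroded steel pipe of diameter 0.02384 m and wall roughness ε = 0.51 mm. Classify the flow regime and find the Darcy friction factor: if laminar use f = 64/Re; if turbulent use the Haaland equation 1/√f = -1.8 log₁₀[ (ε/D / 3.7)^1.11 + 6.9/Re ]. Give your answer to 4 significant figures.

Re = ρVD/μ = 1088·0.6759·0.02384/0.00202 = 8679.
Re > 4000 → turbulent. ε/D = 0.00051/0.02384 = 0.0214; Haaland: 1/√f = -1.8 log₁₀[0.00328 + 0.000795] = 4.302, so f = 0.05404.

f ≈ 0.05404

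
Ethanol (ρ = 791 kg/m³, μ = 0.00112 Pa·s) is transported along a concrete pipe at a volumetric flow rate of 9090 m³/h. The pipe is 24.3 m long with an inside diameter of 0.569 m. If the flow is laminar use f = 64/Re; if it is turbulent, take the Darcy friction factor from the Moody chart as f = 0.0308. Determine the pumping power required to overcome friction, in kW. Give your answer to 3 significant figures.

Q = 9090 m³/h = 9090/3600 = 2.525 m³/s.
Cross-sectional area A = πD²/4 = π(0.569)²/4 = 0.2543 m²; mean velocity V = Q/A = 2.525/0.2543 = 9.93 m/s.
Reynolds number Re = ρVD/μ = 791 · 9.93 · 0.569 / 0.00112 = 3.99e+06.
Re > 4000 → turbulent; use the Moody-chart value f = 0.0308.
Darcy-Weisbach: ΔP = f(L/D)(ρV²/2) = 0.0308·(24.3/0.569)·(791·9.93²/2) = 0.0308·42.71·3.9e+04 = 5.13e+04 Pa.
Pumping power P = QΔP = 2.525·5.13e+04 = 129500 W = 130 kW.

P ≈ 130 kW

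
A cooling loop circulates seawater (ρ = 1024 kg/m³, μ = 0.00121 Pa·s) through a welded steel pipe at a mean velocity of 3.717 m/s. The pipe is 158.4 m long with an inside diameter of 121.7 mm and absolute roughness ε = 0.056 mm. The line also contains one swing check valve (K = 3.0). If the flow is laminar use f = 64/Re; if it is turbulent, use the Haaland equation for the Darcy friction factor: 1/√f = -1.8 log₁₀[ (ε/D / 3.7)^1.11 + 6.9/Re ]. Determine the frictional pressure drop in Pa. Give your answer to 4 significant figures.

ΔP ≈ 182900 Pa

Reynolds number Re = ρVD/μ = 1024 · 3.717 · 0.1217 / 0.00121 = 3.828e+05.
Re > 4000 → turbulent. Relative roughness ε/D = 5.6e-05/0.1217 = 0.00046. Haaland: 1/√f = -1.8 log₁₀[(0.00046/3.7)^1.11 + 6.9/3.828e+05] = -1.8 log₁₀[4.63e-05 + 1.8e-05] = 7.546, so f = 0.01756.
Total minor-loss coefficient ΣK = 1·3 = 3.
ΔP = [f·L/D + ΣK]·(ρV²/2) = [0.01756·158.4/0.1217 + 3]·(1024·3.717²/2) = [22.86 + 3]·7074 = 1.829e+05 Pa.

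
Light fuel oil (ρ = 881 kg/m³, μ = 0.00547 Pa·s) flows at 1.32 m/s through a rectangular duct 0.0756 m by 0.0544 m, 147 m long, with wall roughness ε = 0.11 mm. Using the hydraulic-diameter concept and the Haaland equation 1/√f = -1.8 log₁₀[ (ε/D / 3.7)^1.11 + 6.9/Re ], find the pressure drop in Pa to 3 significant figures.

ΔP ≈ 55600 Pa

Hydraulic diameter D_h = 4A/P = 4·(0.0756·0.0544)/(2·(0.0756+0.0544)) = 0.01645/0.26 = 0.06327 m.
Re = ρVD_h/μ = 881·1.32·0.06327/0.00547 = 1.345e+04.
ε/D_h = 0.00011/0.06327 = 0.00174; Haaland gives 1/√f = -1.8 log₁₀[0.000202+0.000513] = 5.662, so f = 0.03119.
ΔP = f(L/D_h)(ρV²/2) = 0.03119·147/0.06327·767.5 = 5.562e+04 Pa.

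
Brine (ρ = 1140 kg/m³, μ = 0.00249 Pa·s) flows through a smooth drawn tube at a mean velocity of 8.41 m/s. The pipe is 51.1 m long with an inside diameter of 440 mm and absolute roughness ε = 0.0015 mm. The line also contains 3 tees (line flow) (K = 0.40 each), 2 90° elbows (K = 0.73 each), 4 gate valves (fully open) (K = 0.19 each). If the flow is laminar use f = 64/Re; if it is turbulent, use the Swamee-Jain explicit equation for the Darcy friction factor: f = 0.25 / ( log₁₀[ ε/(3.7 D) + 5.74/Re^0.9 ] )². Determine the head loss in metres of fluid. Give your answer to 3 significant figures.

Reynolds number Re = ρVD/μ = 1140 · 8.41 · 0.44 / 0.00249 = 1.694e+06.
Re > 4000 → turbulent. Relative roughness ε/D = 1.5e-06/0.44 = 3.41e-06. Swamee-Jain: f = 0.25/(log₁₀[3.41e-06/3.7 + 5.74/1.694e+06^0.9])² = 0.25/(log₁₀[9.21e-07 + 1.42e-05])² = 0.25/(-4.82)² = 0.01076.
Total minor-loss coefficient ΣK = 3·0.4 + 2·0.73 + 4·0.19 = 3.42.
ΔP = [f·L/D + ΣK]·(ρV²/2) = [0.01076·51.1/0.44 + 3.42]·(1140·8.41²/2) = [1.25 + 3.42]·4.032e+04 = 1.883e+05 Pa.
Head loss h_f = ΔP/(ρg) = 1.883e+05/(1140·9.81) = 16.8 m.

h_f ≈ 16.8 m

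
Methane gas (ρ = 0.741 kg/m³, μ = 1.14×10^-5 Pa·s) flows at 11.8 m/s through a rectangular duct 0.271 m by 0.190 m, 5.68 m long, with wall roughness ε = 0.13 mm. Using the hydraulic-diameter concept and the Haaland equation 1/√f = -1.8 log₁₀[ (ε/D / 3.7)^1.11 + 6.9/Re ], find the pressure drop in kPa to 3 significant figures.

ΔP ≈ 0.0253 kPa

Hydraulic diameter D_h = 4A/P = 4·(0.271·0.19)/(2·(0.271+0.19)) = 0.206/0.922 = 0.2234 m.
Re = ρVD_h/μ = 0.741·11.8·0.2234/1.14e-05 = 1.713e+05.
ε/D_h = 0.00013/0.2234 = 0.000582; Haaland gives 1/√f = -1.8 log₁₀[6e-05+4.03e-05] = 7.198, so f = 0.0193.
ΔP = f(L/D_h)(ρV²/2) = 0.0193·5.68/0.2234·51.59 = 25.32 Pa.
ΔP = 0.0253 kPa.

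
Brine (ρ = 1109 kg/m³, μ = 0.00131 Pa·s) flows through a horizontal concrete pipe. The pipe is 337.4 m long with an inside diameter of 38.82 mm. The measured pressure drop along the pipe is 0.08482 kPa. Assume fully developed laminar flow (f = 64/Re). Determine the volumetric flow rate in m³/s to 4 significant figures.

For laminar flow, f = 64/Re with Re = ρVD/μ, so Darcy-Weisbach reduces to ΔP = 32μLV/D². Solving for V: V = ΔP·D²/(32μL) = 84.82·(0.03882)²/(32·0.00131·337.4) = 0.009037 m/s.
Check: Re = ρVD/μ = 1109·0.009037·0.03882/0.00131 = 297 < 2300, so the laminar assumption holds.
Q = V·A = 0.009037·(π/4·0.03882²) = 1.07e-05 m³/s = 1.070×10^-5 m³/s.

Q ≈ 1.070×10^-5 m³/s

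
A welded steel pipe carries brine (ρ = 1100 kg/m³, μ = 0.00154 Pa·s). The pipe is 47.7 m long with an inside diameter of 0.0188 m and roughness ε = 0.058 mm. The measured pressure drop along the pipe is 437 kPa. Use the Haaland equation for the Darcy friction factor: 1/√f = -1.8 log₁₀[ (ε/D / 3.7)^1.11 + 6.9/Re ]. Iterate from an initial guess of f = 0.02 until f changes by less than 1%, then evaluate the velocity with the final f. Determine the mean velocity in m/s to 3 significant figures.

Rearranging Darcy-Weisbach: V = √(2·ΔP·D/(f·L·ρ)). With ε/D = 5.8e-05/0.0188 = 0.00309, iterate starting from f = 0.02:
  f = 0.02 → V = √(2·4.37e+05·0.0188/(0.02·47.7·1100)) = 3.957 m/s; Re = ρVD/μ = 5.314e+04; f → 0.0285
  f = 0.0285 → V = 3.315 m/s; Re = 4.451e+04; f → 0.02887
  f = 0.02887 → V = 3.294 m/s; Re = 4.423e+04; f → 0.02888
Converged (Δf/f < 1%). With the final f = 0.02888: V = √(2·4.37e+05·0.0188/(0.02888·47.7·1100)) = 3.293 m/s.

V ≈ 3.29 m/s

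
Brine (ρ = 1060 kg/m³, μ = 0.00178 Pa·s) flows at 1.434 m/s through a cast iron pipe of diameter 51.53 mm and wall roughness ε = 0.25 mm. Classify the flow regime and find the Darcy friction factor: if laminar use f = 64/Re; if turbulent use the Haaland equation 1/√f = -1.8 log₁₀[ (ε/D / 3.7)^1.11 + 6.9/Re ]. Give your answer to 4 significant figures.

f ≈ 0.03205

Re = ρVD/μ = 1060·1.434·0.05153/0.00178 = 4.4e+04.
Re > 4000 → turbulent. ε/D = 0.00025/0.05153 = 0.00485; Haaland: 1/√f = -1.8 log₁₀[0.000632 + 0.000157] = 5.586, so f = 0.03205.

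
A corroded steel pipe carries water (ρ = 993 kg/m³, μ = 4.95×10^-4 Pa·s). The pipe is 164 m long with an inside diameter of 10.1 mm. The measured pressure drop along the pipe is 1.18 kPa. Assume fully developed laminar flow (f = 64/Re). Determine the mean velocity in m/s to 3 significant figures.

V ≈ 0.0463 m/s

For laminar flow, f = 64/Re with Re = ρVD/μ, so Darcy-Weisbach reduces to ΔP = 32μLV/D². Solving for V: V = ΔP·D²/(32μL) = 1180·(0.0101)²/(32·0.000495·164) = 0.04634 m/s.
Check: Re = ρVD/μ = 993·0.04634·0.0101/0.000495 = 938.8 < 2300, so the laminar assumption holds.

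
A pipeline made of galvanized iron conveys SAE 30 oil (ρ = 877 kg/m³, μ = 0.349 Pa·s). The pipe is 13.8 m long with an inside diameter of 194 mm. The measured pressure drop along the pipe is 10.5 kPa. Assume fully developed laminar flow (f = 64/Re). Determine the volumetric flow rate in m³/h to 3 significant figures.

Q ≈ 273 m³/h

For laminar flow, f = 64/Re with Re = ρVD/μ, so Darcy-Weisbach reduces to ΔP = 32μLV/D². Solving for V: V = ΔP·D²/(32μL) = 1.05e+04·(0.194)²/(32·0.349·13.8) = 2.564 m/s.
Check: Re = ρVD/μ = 877·2.564·0.194/0.349 = 1250 < 2300, so the laminar assumption holds.
Q = V·A = 2.564·(π/4·0.194²) = 0.07579 m³/s = 273 m³/h.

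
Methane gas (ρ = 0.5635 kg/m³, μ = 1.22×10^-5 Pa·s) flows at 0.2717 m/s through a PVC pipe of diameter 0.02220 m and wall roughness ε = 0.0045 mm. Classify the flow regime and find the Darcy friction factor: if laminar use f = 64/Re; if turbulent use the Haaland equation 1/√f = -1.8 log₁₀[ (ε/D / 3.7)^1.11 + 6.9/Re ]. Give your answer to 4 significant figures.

Re = ρVD/μ = 0.5635·0.2717·0.0222/1.22e-05 = 278.6.
Re < 2300 → laminar, so f = 64/Re = 0.2297 (roughness is irrelevant in laminar flow).

f ≈ 0.2297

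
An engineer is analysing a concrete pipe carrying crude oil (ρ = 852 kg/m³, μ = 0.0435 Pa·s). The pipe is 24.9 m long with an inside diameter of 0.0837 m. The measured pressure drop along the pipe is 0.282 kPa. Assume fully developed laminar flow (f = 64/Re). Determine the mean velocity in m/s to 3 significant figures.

V ≈ 0.0570 m/s

For laminar flow, f = 64/Re with Re = ρVD/μ, so Darcy-Weisbach reduces to ΔP = 32μLV/D². Solving for V: V = ΔP·D²/(32μL) = 282·(0.0837)²/(32·0.0435·24.9) = 0.057 m/s.
Check: Re = ρVD/μ = 852·0.057·0.0837/0.0435 = 93.44 < 2300, so the laminar assumption holds.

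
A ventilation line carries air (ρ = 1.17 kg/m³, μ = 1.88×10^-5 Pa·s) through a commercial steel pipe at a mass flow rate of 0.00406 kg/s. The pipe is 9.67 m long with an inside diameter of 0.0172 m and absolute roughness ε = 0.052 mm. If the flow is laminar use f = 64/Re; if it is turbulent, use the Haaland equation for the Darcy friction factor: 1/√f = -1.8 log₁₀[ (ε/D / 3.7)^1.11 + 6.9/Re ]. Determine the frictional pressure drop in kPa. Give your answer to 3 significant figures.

A = πD²/4 = π(0.0172)²/4 = 0.0002324 m²; mean velocity V = ṁ/(ρA) = 0.00406/(1.17 · 0.0002324) = 14.93 m/s.
Reynolds number Re = ρVD/μ = 1.17 · 14.93 · 0.0172 / 1.88e-05 = 1.599e+04.
Re > 4000 → turbulent. Relative roughness ε/D = 5.2e-05/0.0172 = 0.00302. Haaland: 1/√f = -1.8 log₁₀[(0.00302/3.7)^1.11 + 6.9/1.599e+04] = -1.8 log₁₀[0.000374 + 0.000432] = 5.569, so f = 0.03224.
Darcy-Weisbach: ΔP = f(L/D)(ρV²/2) = 0.03224·(9.67/0.0172)·(1.17·14.93²/2) = 0.03224·562.2·130.5 = 2365 Pa.
ΔP = 2365 Pa = 2.37 kPa.

ΔP ≈ 2.37 kPa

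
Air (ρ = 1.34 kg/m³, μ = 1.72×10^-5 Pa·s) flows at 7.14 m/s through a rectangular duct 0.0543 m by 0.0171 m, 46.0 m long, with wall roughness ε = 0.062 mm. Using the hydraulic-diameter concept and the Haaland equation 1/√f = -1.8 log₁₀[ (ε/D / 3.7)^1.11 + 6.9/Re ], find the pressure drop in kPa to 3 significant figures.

Hydraulic diameter D_h = 4A/P = 4·(0.0543·0.0171)/(2·(0.0543+0.0171)) = 0.003714/0.1428 = 0.02601 m.
Re = ρVD_h/μ = 1.34·7.14·0.02601/1.72e-05 = 1.447e+04.
ε/D_h = 6.2e-05/0.02601 = 0.00238; Haaland gives 1/√f = -1.8 log₁₀[0.000287+0.000477] = 5.61, so f = 0.03177.
ΔP = f(L/D_h)(ρV²/2) = 0.03177·46/0.02601·34.16 = 1919 Pa.
ΔP = 1.92 kPa.

ΔP ≈ 1.92 kPa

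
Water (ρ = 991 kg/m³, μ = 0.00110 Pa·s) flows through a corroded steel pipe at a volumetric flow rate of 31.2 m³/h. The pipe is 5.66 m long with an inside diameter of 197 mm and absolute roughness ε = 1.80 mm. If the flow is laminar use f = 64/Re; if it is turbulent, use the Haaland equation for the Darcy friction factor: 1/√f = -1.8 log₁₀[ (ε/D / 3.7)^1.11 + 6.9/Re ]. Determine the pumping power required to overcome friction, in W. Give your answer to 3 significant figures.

P ≈ 0.379 W

Q = 31.2 m³/h = 31.2/3600 = 0.008667 m³/s.
Cross-sectional area A = πD²/4 = π(0.197)²/4 = 0.03048 m²; mean velocity V = Q/A = 0.008667/0.03048 = 0.2843 m/s.
Reynolds number Re = ρVD/μ = 991 · 0.2843 · 0.197 / 0.0011 = 5.046e+04.
Re > 4000 → turbulent. Relative roughness ε/D = 0.0018/0.197 = 0.00914. Haaland: 1/√f = -1.8 log₁₀[(0.00914/3.7)^1.11 + 6.9/5.046e+04] = -1.8 log₁₀[0.00128 + 0.000137] = 5.13, so f = 0.038.
Darcy-Weisbach: ΔP = f(L/D)(ρV²/2) = 0.038·(5.66/0.197)·(991·0.2843²/2) = 0.038·28.73·40.06 = 43.73 Pa.
Pumping power P = QΔP = 0.008667·43.73 = 0.3790 W = 0.379 W.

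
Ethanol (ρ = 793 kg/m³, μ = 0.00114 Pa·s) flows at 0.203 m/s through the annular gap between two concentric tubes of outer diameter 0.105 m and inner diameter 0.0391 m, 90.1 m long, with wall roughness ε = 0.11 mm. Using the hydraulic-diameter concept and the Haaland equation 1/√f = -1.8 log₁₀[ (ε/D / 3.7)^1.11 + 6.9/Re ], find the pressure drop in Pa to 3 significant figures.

ΔP ≈ 751 Pa

Hydraulic diameter D_h = 4A/P = D_o - D_i = 0.105 - 0.0391 = 0.0659 m.
Re = ρVD_h/μ = 793·0.203·0.0659/0.00114 = 9306.
ε/D_h = 0.00011/0.0659 = 0.00167; Haaland gives 1/√f = -1.8 log₁₀[0.000193+0.000741] = 5.453, so f = 0.03363.
ΔP = f(L/D_h)(ρV²/2) = 0.03363·90.1/0.0659·16.34 = 751.4 Pa.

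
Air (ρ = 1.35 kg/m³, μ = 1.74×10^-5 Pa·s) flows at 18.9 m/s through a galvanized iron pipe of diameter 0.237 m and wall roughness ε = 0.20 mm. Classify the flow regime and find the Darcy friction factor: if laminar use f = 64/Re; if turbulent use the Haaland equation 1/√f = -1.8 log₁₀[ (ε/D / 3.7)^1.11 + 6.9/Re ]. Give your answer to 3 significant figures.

f ≈ 0.0197

Re = ρVD/μ = 1.35·18.9·0.237/1.74e-05 = 3.475e+05.
Re > 4000 → turbulent. ε/D = 0.0002/0.237 = 0.000844; Haaland: 1/√f = -1.8 log₁₀[9.07e-05 + 1.99e-05] = 7.122, so f = 0.01972.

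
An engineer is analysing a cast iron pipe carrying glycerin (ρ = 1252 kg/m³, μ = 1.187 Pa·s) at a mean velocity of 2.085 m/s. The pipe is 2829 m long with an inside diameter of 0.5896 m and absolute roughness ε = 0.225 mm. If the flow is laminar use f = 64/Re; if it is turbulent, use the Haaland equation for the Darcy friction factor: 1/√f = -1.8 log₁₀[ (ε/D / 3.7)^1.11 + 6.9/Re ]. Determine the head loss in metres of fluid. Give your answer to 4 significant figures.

h_f ≈ 52.47 m

Reynolds number Re = ρVD/μ = 1252 · 2.085 · 0.5896 / 1.19 = 1297.
Re < 2300 → laminar flow, so f = 64/Re = 64/1297 = 0.04936 (the turbulent correlation is not needed).
Darcy-Weisbach: ΔP = f(L/D)(ρV²/2) = 0.04936·(2829/0.5896)·(1252·2.085²/2) = 0.04936·4798·2721 = 6.445e+05 Pa.
Head loss h_f = ΔP/(ρg) = 6.445e+05/(1252·9.81) = 52.47 m.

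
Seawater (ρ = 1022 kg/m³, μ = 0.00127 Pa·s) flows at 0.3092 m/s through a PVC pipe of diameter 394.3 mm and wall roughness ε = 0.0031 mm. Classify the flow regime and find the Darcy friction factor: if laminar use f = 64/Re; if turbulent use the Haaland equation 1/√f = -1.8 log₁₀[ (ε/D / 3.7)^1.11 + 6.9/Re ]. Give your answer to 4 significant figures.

Re = ρVD/μ = 1022·0.3092·0.3943/0.00127 = 9.811e+04.
Re > 4000 → turbulent. ε/D = 3.1e-06/0.3943 = 7.86e-06; Haaland: 1/√f = -1.8 log₁₀[5.05e-07 + 7.03e-05] = 7.47, so f = 0.01792.

f ≈ 0.01792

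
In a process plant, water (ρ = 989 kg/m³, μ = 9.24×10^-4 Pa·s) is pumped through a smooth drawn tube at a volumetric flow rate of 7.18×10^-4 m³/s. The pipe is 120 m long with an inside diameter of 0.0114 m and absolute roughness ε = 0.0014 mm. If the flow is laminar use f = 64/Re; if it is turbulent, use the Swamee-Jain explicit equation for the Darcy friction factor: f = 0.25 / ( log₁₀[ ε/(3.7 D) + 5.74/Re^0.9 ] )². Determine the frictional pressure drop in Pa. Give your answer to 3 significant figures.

ΔP ≈ 4.92×10^6 Pa

Cross-sectional area A = πD²/4 = π(0.0114)²/4 = 0.0001021 m²; mean velocity V = Q/A = 0.000718/0.0001021 = 7.034 m/s.
Reynolds number Re = ρVD/μ = 989 · 7.034 · 0.0114 / 0.000924 = 8.583e+04.
Re > 4000 → turbulent. Relative roughness ε/D = 1.4e-06/0.0114 = 0.000123. Swamee-Jain: f = 0.25/(log₁₀[0.000123/3.7 + 5.74/8.583e+04^0.9])² = 0.25/(log₁₀[3.32e-05 + 0.000208])² = 0.25/(-3.617)² = 0.01911.
Darcy-Weisbach: ΔP = f(L/D)(ρV²/2) = 0.01911·(120/0.0114)·(989·7.034²/2) = 0.01911·1.053e+04·2.447e+04 = 4.922e+06 Pa.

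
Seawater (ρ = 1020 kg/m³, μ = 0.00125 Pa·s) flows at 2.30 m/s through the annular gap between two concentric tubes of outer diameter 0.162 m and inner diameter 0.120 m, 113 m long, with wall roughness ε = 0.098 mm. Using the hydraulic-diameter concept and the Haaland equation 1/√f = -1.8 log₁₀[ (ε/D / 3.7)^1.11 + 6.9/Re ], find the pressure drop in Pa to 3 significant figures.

Hydraulic diameter D_h = 4A/P = D_o - D_i = 0.162 - 0.12 = 0.042 m.
Re = ρVD_h/μ = 1020·2.3·0.042/0.00125 = 7.883e+04.
ε/D_h = 9.8e-05/0.042 = 0.00233; Haaland gives 1/√f = -1.8 log₁₀[0.00028+8.75e-05] = 6.182, so f = 0.02617.
ΔP = f(L/D_h)(ρV²/2) = 0.02617·113/0.042·2698 = 1.9e+05 Pa.

ΔP ≈ 190000 Pa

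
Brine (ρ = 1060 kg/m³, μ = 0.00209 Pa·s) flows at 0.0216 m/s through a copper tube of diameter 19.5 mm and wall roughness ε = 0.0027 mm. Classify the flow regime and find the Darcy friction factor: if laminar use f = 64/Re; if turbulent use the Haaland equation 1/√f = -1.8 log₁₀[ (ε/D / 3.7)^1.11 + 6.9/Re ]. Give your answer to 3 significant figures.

f ≈ 0.300

Re = ρVD/μ = 1060·0.0216·0.0195/0.00209 = 213.6.
Re < 2300 → laminar, so f = 64/Re = 0.2996 (roughness is irrelevant in laminar flow).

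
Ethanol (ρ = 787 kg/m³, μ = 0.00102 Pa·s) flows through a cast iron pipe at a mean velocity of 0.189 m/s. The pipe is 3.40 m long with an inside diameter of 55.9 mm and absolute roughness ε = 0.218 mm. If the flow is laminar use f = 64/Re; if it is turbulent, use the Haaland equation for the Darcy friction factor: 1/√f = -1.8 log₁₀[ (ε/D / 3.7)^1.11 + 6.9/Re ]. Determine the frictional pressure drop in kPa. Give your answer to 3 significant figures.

ΔP ≈ 0.0320 kPa

Reynolds number Re = ρVD/μ = 787 · 0.189 · 0.0559 / 0.00102 = 8152.
Re > 4000 → turbulent. Relative roughness ε/D = 0.000218/0.0559 = 0.0039. Haaland: 1/√f = -1.8 log₁₀[(0.0039/3.7)^1.11 + 6.9/8152] = -1.8 log₁₀[0.000496 + 0.000846] = 5.17, so f = 0.03741.
Darcy-Weisbach: ΔP = f(L/D)(ρV²/2) = 0.03741·(3.4/0.0559)·(787·0.189²/2) = 0.03741·60.82·14.06 = 31.99 Pa.
ΔP = 31.99 Pa = 0.0320 kPa.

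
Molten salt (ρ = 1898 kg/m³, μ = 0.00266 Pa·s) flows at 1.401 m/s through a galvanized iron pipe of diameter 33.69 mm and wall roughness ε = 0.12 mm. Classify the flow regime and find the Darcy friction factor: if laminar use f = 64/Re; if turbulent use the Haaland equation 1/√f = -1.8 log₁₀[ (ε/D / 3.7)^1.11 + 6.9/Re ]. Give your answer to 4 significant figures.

f ≈ 0.03043

Re = ρVD/μ = 1898·1.401·0.03369/0.00266 = 3.368e+04.
Re > 4000 → turbulent. ε/D = 0.00012/0.03369 = 0.00356; Haaland: 1/√f = -1.8 log₁₀[0.000448 + 0.000205] = 5.733, so f = 0.03043.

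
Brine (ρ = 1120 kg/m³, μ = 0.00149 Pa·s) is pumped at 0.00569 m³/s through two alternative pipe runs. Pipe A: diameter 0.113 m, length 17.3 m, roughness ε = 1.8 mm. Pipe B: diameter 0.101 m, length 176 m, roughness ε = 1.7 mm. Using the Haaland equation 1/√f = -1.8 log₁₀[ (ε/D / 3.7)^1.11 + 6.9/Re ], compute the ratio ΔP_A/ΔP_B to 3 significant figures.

Pipe A: V = Q/A = 0.00569/0.01003 = 0.5674 m/s; Re = 4.819e+04; ε/D = 0.0159; Haaland → f = 0.04563; ΔP_A = f(L/D)(ρV²/2) = 1259 Pa.
Pipe B: V = Q/A = 0.00569/0.008012 = 0.7102 m/s; Re = 5.392e+04; ε/D = 0.0168; Haaland → f = 0.04643; ΔP_B = f(L/D)(ρV²/2) = 2.286e+04 Pa.
ΔP_A/ΔP_B = 1259/2.286e+04 = 0.0551.

ΔP_A/ΔP_B ≈ 0.0551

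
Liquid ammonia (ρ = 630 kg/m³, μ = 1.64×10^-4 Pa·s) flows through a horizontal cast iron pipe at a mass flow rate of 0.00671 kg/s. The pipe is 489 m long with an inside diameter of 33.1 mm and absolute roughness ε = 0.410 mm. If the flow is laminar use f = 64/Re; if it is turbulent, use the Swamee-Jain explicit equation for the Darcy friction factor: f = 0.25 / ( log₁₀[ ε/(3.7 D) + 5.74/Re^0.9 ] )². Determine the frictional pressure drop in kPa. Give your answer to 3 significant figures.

ΔP ≈ 0.0290 kPa

A = πD²/4 = π(0.0331)²/4 = 0.0008605 m²; mean velocity V = ṁ/(ρA) = 0.00671/(630 · 0.0008605) = 0.01238 m/s.
Reynolds number Re = ρVD/μ = 630 · 0.01238 · 0.0331 / 0.000164 = 1574.
Re < 2300 → laminar flow, so f = 64/Re = 64/1574 = 0.04066 (the turbulent correlation is not needed).
Darcy-Weisbach: ΔP = f(L/D)(ρV²/2) = 0.04066·(489/0.0331)·(630·0.01238²/2) = 0.04066·1.477e+04·0.04826 = 28.99 Pa.
ΔP = 28.99 Pa = 0.0290 kPa.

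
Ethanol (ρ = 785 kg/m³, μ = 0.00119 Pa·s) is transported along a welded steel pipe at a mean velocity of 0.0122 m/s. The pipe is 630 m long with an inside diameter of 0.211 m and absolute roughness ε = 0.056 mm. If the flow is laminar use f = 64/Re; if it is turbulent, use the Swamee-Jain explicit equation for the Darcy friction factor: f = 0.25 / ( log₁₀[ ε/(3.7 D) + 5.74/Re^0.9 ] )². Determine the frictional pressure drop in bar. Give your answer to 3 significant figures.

Reynolds number Re = ρVD/μ = 785 · 0.0122 · 0.211 / 0.00119 = 1698.
Re < 2300 → laminar flow, so f = 64/Re = 64/1698 = 0.03769 (the turbulent correlation is not needed).
Darcy-Weisbach: ΔP = f(L/D)(ρV²/2) = 0.03769·(630/0.211)·(785·0.0122²/2) = 0.03769·2986·0.05842 = 6.574 Pa.
ΔP = 6.574 Pa = 6.57×10^-5 bar.

ΔP ≈ 6.57×10^-5 bar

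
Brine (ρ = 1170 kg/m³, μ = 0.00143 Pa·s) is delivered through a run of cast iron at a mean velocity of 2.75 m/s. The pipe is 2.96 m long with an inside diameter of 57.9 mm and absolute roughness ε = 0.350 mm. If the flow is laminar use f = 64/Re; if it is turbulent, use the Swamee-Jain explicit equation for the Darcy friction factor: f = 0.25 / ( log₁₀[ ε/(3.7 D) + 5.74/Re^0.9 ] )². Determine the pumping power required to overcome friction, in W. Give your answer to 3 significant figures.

Reynolds number Re = ρVD/μ = 1170 · 2.75 · 0.0579 / 0.00143 = 1.303e+05.
Re > 4000 → turbulent. Relative roughness ε/D = 0.00035/0.0579 = 0.00604. Swamee-Jain: f = 0.25/(log₁₀[0.00604/3.7 + 5.74/1.303e+05^0.9])² = 0.25/(log₁₀[0.00163 + 0.000143])² = 0.25/(-2.75)² = 0.03305.
Darcy-Weisbach: ΔP = f(L/D)(ρV²/2) = 0.03305·(2.96/0.0579)·(1170·2.75²/2) = 0.03305·51.12·4424 = 7475 Pa.
Q = V·A = 2.75·0.002633 = 0.007241 m³/s.
Pumping power P = QΔP = 0.007241·7475 = 54.12 W = 54.1 W.

P ≈ 54.1 W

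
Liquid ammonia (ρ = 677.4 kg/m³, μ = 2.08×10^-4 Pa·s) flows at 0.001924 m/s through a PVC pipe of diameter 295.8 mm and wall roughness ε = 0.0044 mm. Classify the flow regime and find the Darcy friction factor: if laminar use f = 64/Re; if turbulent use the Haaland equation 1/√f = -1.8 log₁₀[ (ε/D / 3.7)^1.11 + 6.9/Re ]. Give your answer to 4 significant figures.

f ≈ 0.03453

Re = ρVD/μ = 677.4·0.001924·0.2958/0.000208 = 1853.
Re < 2300 → laminar, so f = 64/Re = 0.03453 (roughness is irrelevant in laminar flow).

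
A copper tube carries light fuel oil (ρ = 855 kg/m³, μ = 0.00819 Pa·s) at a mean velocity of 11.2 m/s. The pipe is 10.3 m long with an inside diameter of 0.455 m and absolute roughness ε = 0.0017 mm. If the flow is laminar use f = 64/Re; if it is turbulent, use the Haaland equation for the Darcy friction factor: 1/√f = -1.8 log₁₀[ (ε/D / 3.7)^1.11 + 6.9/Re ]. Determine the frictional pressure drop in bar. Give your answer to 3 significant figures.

Reynolds number Re = ρVD/μ = 855 · 11.2 · 0.455 / 0.00819 = 5.32e+05.
Re > 4000 → turbulent. Relative roughness ε/D = 1.7e-06/0.455 = 3.74e-06. Haaland: 1/√f = -1.8 log₁₀[(3.74e-06/3.7)^1.11 + 6.9/5.32e+05] = -1.8 log₁₀[2.21e-07 + 1.3e-05] = 8.783, so f = 0.01296.
Darcy-Weisbach: ΔP = f(L/D)(ρV²/2) = 0.01296·(10.3/0.455)·(855·11.2²/2) = 0.01296·22.64·5.363e+04 = 1.573e+04 Pa.
ΔP = 1.573e+04 Pa = 0.157 bar.

ΔP ≈ 0.157 bar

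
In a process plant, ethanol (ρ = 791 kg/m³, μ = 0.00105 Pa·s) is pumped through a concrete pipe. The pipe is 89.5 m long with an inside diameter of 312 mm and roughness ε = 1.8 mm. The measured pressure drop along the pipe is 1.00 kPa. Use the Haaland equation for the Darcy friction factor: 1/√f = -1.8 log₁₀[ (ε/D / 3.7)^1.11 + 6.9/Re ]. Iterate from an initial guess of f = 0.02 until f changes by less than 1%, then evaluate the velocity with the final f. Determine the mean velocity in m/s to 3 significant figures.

V ≈ 0.521 m/s

Rearranging Darcy-Weisbach: V = √(2·ΔP·D/(f·L·ρ)). With ε/D = 0.0018/0.312 = 0.00577, iterate starting from f = 0.02:
  f = 0.02 → V = √(2·1000·0.312/(0.02·89.5·791)) = 0.6639 m/s; Re = ρVD/μ = 1.56e+05; f → 0.03229
  f = 0.03229 → V = 0.5224 m/s; Re = 1.228e+05; f → 0.03243
Converged (Δf/f < 1%). With the final f = 0.03243: V = √(2·1000·0.312/(0.03243·89.5·791)) = 0.5214 m/s.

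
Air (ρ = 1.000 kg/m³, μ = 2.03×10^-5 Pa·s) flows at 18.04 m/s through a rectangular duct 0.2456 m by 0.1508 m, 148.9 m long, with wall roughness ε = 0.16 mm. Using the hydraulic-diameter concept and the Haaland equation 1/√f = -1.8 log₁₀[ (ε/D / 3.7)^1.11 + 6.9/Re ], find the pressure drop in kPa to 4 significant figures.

ΔP ≈ 2.667 kPa

Hydraulic diameter D_h = 4A/P = 4·(0.2456·0.1508)/(2·(0.2456+0.1508)) = 0.1481/0.7928 = 0.1869 m.
Re = ρVD_h/μ = 1·18.04·0.1869/2.03e-05 = 1.661e+05.
ε/D_h = 0.00016/0.1869 = 0.000856; Haaland gives 1/√f = -1.8 log₁₀[9.21e-05+4.16e-05] = 6.973, so f = 0.02057.
ΔP = f(L/D_h)(ρV²/2) = 0.02057·148.9/0.1869·162.7 = 2667 Pa.
ΔP = 2.667 kPa.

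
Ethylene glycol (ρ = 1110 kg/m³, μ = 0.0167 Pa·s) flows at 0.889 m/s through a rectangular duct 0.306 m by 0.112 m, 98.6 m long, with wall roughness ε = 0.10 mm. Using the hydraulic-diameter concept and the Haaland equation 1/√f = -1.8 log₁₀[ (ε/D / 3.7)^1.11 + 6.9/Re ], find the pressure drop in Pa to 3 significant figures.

ΔP ≈ 8410 Pa

Hydraulic diameter D_h = 4A/P = 4·(0.306·0.112)/(2·(0.306+0.112)) = 0.1371/0.836 = 0.164 m.
Re = ρVD_h/μ = 1110·0.889·0.164/0.0167 = 9690.
ε/D_h = 0.0001/0.164 = 0.00061; Haaland gives 1/√f = -1.8 log₁₀[6.32e-05+0.000712] = 5.599, so f = 0.0319.
ΔP = f(L/D_h)(ρV²/2) = 0.0319·98.6/0.164·438.6 = 8413 Pa.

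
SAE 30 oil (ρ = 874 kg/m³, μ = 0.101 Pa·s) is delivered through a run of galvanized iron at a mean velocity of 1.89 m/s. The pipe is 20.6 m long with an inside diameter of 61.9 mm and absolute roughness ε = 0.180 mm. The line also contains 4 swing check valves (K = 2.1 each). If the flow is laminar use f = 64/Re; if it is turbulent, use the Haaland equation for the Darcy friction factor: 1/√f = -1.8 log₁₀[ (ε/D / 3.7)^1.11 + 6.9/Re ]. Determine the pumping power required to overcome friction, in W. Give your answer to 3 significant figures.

P ≈ 261 W

Reynolds number Re = ρVD/μ = 874 · 1.89 · 0.0619 / 0.101 = 1012.
Re < 2300 → laminar flow, so f = 64/Re = 64/1012 = 0.06322 (the turbulent correlation is not needed).
Total minor-loss coefficient ΣK = 4·2.1 = 8.4.
ΔP = [f·L/D + ΣK]·(ρV²/2) = [0.06322·20.6/0.0619 + 8.4]·(874·1.89²/2) = [21.04 + 8.4]·1561 = 4.595e+04 Pa.
Q = V·A = 1.89·0.003009 = 0.005688 m³/s.
Pumping power P = QΔP = 0.005688·4.595e+04 = 261.4 W = 261 W.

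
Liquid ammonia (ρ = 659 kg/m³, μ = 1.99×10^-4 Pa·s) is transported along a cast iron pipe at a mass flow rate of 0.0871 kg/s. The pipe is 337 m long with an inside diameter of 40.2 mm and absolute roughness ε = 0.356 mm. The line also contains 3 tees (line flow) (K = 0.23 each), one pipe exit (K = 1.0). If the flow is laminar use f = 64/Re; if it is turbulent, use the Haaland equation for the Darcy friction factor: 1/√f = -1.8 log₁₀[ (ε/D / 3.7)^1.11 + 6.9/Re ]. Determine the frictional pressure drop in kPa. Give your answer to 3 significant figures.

A = πD²/4 = π(0.0402)²/4 = 0.001269 m²; mean velocity V = ṁ/(ρA) = 0.0871/(659 · 0.001269) = 0.1041 m/s.
Reynolds number Re = ρVD/μ = 659 · 0.1041 · 0.0402 / 0.000199 = 1.386e+04.
Re > 4000 → turbulent. Relative roughness ε/D = 0.000356/0.0402 = 0.00886. Haaland: 1/√f = -1.8 log₁₀[(0.00886/3.7)^1.11 + 6.9/1.386e+04] = -1.8 log₁₀[0.00123 + 0.000498] = 4.972, so f = 0.04046.
Total minor-loss coefficient ΣK = 3·0.23 + 1·1 = 1.69.
ΔP = [f·L/D + ΣK]·(ρV²/2) = [0.04046·337/0.0402 + 1.69]·(659·0.1041²/2) = [339.2 + 1.69]·3.573 = 1218 Pa.
ΔP = 1218 Pa = 1.22 kPa.

ΔP ≈ 1.22 kPa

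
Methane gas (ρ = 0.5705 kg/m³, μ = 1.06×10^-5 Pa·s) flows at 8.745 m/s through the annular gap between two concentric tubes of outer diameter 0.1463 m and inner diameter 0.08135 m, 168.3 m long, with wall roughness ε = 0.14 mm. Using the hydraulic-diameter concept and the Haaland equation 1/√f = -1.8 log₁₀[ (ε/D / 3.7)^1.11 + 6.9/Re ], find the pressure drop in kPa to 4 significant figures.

Hydraulic diameter D_h = 4A/P = D_o - D_i = 0.1463 - 0.08135 = 0.06495 m.
Re = ρVD_h/μ = 0.5705·8.745·0.06495/1.06e-05 = 3.057e+04.
ε/D_h = 0.00014/0.06495 = 0.00216; Haaland gives 1/√f = -1.8 log₁₀[0.000257+0.000226] = 5.97, so f = 0.02806.
ΔP = f(L/D_h)(ρV²/2) = 0.02806·168.3/0.06495·21.81 = 1586 Pa.
ΔP = 1.586 kPa.

ΔP ≈ 1.586 kPa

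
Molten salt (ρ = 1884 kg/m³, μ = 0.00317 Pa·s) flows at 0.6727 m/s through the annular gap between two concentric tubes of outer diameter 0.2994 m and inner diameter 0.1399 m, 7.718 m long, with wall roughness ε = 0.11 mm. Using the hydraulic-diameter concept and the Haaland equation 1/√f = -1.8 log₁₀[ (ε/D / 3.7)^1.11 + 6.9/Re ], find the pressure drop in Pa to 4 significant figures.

Hydraulic diameter D_h = 4A/P = D_o - D_i = 0.2994 - 0.1399 = 0.1595 m.
Re = ρVD_h/μ = 1884·0.6727·0.1595/0.00317 = 6.377e+04.
ε/D_h = 0.00011/0.1595 = 0.00069; Haaland gives 1/√f = -1.8 log₁₀[7.25e-05+0.000108] = 6.738, so f = 0.02203.
ΔP = f(L/D_h)(ρV²/2) = 0.02203·7.718/0.1595·426.3 = 454.4 Pa.

ΔP ≈ 454.4 Pa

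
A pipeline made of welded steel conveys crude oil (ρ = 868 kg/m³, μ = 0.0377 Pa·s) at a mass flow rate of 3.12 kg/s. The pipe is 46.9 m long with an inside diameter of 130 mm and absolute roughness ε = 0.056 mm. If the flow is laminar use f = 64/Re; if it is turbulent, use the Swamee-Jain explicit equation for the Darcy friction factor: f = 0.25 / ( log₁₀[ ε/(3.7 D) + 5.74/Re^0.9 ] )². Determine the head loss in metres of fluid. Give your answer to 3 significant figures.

A = πD²/4 = π(0.13)²/4 = 0.01327 m²; mean velocity V = ṁ/(ρA) = 3.12/(868 · 0.01327) = 0.2708 m/s.
Reynolds number Re = ρVD/μ = 868 · 0.2708 · 0.13 / 0.0377 = 810.6.
Re < 2300 → laminar flow, so f = 64/Re = 64/810.6 = 0.07896 (the turbulent correlation is not needed).
Darcy-Weisbach: ΔP = f(L/D)(ρV²/2) = 0.07896·(46.9/0.13)·(868·0.2708²/2) = 0.07896·360.8·31.83 = 906.6 Pa.
Head loss h_f = ΔP/(ρg) = 906.6/(868·9.81) = 0.106 m.

h_f ≈ 0.106 m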